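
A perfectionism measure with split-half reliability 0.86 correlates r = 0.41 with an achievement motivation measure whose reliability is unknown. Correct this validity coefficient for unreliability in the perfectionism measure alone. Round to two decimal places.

0.44

Single correction: r_c = r_obs / √r_xx = 0.41 / √0.86 = 0.41 / 0.9274 ≈ 0.44.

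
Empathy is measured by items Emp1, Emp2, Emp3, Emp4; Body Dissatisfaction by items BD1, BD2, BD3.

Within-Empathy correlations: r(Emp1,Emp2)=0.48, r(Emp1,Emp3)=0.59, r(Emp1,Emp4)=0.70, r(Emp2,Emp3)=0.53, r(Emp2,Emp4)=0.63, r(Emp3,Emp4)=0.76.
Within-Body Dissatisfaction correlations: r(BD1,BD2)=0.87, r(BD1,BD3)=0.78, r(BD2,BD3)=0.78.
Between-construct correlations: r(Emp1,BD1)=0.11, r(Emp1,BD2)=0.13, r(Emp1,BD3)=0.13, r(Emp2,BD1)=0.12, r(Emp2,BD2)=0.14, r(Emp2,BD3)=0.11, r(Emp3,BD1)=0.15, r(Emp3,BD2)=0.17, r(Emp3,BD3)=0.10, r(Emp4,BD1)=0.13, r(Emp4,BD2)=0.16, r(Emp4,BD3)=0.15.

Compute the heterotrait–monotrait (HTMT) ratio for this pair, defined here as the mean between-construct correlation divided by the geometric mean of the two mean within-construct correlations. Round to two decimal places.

Mean heterotrait r = 1.60/12 = 0.1333.
Mean within-Emp = 3.69/6 = 0.6150; mean within-BD = 2.43/3 = 0.8100.
Geometric mean = √(0.6150 × 0.8100) = 0.7058.
HTMT = 0.1333 / 0.7058 = 0.19.

0.19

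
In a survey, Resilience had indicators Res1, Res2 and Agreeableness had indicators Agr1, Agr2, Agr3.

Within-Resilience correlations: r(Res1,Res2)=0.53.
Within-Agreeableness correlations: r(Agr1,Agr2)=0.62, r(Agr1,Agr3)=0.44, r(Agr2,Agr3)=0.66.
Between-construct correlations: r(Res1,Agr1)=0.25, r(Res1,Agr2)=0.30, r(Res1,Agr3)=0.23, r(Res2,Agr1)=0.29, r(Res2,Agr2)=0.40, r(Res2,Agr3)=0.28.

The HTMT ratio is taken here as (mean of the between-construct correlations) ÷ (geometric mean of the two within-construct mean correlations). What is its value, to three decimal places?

0.529

Mean heterotrait r = 1.75/6 = 0.2917.
Mean within-Res = 0.53/1 = 0.5300; mean within-Agr = 1.72/3 = 0.5733.
Geometric mean = √(0.5300 × 0.5733) = 0.5512.
HTMT = 0.2917 / 0.5512 = 0.529.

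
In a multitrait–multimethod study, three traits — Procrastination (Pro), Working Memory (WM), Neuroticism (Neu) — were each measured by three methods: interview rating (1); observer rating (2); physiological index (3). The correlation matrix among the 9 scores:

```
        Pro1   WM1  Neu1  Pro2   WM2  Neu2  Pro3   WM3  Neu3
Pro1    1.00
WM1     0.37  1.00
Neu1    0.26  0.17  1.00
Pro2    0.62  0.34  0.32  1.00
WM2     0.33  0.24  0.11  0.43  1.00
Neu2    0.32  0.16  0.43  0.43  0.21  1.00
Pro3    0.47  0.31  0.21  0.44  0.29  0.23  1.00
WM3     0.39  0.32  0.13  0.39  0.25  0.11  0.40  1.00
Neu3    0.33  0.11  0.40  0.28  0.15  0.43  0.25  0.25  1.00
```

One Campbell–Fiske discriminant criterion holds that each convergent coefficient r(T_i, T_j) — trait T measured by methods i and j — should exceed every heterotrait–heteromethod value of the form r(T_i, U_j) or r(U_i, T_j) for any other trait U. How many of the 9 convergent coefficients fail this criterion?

Checking each validity diagonal entry against its comparison values:
Pro (methods 1·2): 0.62 vs {0.33, 0.34, 0.32, 0.32} → pass.
Pro (methods 1·3): 0.47 vs {0.39, 0.31, 0.33, 0.21} → pass.
Pro (methods 2·3): 0.44 vs {0.39, 0.29, 0.28, 0.23} → pass.
WM (methods 1·2): 0.24 vs {0.34, 0.33, 0.16, 0.11} → fail.
WM (methods 1·3): 0.32 vs {0.31, 0.39, 0.11, 0.13} → fail.
WM (methods 2·3): 0.25 vs {0.29, 0.39, 0.15, 0.11} → fail.
Neu (methods 1·2): 0.43 vs {0.32, 0.32, 0.11, 0.16} → pass.
Neu (methods 1·3): 0.40 vs {0.21, 0.33, 0.13, 0.11} → pass.
Neu (methods 2·3): 0.43 vs {0.23, 0.28, 0.11, 0.15} → pass.
3 of 9 fail.

3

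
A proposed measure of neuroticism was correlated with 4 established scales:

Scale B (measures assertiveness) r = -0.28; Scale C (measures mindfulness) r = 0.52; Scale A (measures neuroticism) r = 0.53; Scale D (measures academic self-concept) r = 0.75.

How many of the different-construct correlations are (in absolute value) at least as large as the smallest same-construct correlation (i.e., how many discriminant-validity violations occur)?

Convergent (same construct = neuroticism): Scale A.
Smallest convergent = 0.53. Discriminant |r|: 0.28, 0.52, 0.75; count ≥ 0.53 → 1.

1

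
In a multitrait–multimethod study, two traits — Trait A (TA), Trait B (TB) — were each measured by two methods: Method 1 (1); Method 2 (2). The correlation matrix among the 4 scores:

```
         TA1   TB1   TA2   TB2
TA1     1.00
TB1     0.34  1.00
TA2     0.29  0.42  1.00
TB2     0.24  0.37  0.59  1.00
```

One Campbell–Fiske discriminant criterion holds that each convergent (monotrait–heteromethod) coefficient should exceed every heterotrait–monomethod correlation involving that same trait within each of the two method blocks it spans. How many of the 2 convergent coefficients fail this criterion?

2

Each convergent coefficient versus the relevant comparison correlations:
TA (methods 1·2): 0.29 vs {0.34, 0.59} → fail.
TB (methods 1·2): 0.37 vs {0.34, 0.59} → fail.
2 of 2 fail.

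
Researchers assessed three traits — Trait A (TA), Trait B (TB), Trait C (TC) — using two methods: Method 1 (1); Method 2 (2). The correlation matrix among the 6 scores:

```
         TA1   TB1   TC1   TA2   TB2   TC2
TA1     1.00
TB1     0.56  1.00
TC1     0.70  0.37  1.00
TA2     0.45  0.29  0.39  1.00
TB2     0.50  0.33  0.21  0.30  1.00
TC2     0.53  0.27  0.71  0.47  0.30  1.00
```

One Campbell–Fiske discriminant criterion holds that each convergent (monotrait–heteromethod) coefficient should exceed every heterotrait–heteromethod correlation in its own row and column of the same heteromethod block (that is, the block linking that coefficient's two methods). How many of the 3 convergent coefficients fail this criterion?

Convergent coefficients and their comparison sets:
TA (methods 1·2): 0.45 vs {0.50, 0.29, 0.53, 0.39} → fail.
TB (methods 1·2): 0.33 vs {0.29, 0.50, 0.27, 0.21} → fail.
TC (methods 1·2): 0.71 vs {0.39, 0.53, 0.21, 0.27} → pass.
2 of 3 fail.

2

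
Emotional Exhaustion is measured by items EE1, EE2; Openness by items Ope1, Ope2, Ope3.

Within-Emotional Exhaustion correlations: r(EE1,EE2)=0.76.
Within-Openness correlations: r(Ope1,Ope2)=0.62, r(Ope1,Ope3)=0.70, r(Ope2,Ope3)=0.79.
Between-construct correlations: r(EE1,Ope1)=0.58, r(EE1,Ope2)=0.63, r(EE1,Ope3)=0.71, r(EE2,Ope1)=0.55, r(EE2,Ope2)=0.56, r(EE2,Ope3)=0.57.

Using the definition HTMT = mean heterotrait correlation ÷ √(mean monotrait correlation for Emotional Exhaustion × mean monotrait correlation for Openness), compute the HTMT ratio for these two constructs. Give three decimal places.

Mean heterotrait r = 3.60/6 = 0.6000.
Mean within-EE = 0.76/1 = 0.7600; mean within-Ope = 2.11/3 = 0.7033.
Geometric mean = √(0.7600 × 0.7033) = 0.7311.
HTMT = 0.6000 / 0.7311 = 0.821.

0.821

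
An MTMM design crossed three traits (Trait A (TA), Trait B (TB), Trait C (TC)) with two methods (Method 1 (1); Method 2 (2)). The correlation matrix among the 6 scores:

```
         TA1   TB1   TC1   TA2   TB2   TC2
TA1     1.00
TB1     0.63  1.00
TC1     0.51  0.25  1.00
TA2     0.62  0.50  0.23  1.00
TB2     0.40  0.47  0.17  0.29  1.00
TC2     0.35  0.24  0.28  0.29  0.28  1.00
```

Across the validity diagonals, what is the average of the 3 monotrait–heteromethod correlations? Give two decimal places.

0.46

Convergent values: 0.62, 0.47, 0.28; mean = 1.37/3 = 0.46.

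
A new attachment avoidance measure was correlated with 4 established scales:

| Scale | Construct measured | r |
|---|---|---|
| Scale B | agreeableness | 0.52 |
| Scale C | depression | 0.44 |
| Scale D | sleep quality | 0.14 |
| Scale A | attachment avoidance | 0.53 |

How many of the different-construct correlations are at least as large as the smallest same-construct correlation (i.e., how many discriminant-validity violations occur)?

Convergent (same construct = attachment avoidance): Scale A.
Smallest convergent = 0.53. Discriminant values: 0.52, 0.44, 0.14; count ≥ 0.53 → 0.

0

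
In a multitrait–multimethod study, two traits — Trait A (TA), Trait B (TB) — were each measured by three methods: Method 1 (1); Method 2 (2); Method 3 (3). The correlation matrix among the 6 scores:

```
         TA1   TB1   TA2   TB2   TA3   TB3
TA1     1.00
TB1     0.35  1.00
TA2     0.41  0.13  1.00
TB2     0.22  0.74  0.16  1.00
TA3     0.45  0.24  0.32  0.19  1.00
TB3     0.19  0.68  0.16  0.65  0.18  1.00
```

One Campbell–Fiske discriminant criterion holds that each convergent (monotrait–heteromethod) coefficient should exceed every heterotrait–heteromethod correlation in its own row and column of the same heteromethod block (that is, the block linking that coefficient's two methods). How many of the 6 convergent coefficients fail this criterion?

0

Each convergent coefficient versus the relevant comparison correlations:
TA (methods 1·2): 0.41 vs {0.22, 0.13} → pass.
TA (methods 1·3): 0.45 vs {0.19, 0.24} → pass.
TA (methods 2·3): 0.32 vs {0.16, 0.19} → pass.
TB (methods 1·2): 0.74 vs {0.13, 0.22} → pass.
TB (methods 1·3): 0.68 vs {0.24, 0.19} → pass.
TB (methods 2·3): 0.65 vs {0.19, 0.16} → pass.
0 of 6 fail.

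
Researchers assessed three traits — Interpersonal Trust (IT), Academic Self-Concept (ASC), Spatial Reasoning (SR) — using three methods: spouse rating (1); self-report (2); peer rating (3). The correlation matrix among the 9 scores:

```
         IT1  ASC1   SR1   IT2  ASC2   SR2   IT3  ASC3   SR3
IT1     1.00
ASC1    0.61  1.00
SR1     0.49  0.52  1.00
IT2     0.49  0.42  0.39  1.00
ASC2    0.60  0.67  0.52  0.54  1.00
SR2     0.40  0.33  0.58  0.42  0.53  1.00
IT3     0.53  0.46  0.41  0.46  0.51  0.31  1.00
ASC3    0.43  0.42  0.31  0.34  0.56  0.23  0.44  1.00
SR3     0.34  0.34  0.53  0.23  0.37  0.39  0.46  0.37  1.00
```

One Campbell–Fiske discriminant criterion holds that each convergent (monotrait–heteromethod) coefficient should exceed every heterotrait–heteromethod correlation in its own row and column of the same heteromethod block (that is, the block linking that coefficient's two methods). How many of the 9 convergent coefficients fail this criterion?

3

Convergent coefficients and their comparison sets:
IT (methods 1·2): 0.49 vs {0.60, 0.42, 0.40, 0.39} → fail.
IT (methods 1·3): 0.53 vs {0.43, 0.46, 0.34, 0.41} → pass.
IT (methods 2·3): 0.46 vs {0.34, 0.51, 0.23, 0.31} → fail.
ASC (methods 1·2): 0.67 vs {0.42, 0.60, 0.33, 0.52} → pass.
ASC (methods 1·3): 0.42 vs {0.46, 0.43, 0.34, 0.31} → fail.
ASC (methods 2·3): 0.56 vs {0.51, 0.34, 0.37, 0.23} → pass.
SR (methods 1·2): 0.58 vs {0.39, 0.40, 0.52, 0.33} → pass.
SR (methods 1·3): 0.53 vs {0.41, 0.34, 0.31, 0.34} → pass.
SR (methods 2·3): 0.39 vs {0.31, 0.23, 0.23, 0.37} → pass.
3 of 9 fail.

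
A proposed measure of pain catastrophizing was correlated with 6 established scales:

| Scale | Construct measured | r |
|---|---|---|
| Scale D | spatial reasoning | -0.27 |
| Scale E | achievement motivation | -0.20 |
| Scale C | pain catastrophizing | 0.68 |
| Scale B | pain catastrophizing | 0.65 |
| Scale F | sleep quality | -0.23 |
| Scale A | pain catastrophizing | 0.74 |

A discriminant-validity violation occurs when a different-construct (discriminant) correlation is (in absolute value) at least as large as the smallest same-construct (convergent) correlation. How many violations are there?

Convergent (same construct = pain catastrophizing): Scale C, Scale B, Scale A.
Smallest convergent = 0.65. Discriminant |r|: 0.27, 0.20, 0.23; count ≥ 0.65 → 0.

0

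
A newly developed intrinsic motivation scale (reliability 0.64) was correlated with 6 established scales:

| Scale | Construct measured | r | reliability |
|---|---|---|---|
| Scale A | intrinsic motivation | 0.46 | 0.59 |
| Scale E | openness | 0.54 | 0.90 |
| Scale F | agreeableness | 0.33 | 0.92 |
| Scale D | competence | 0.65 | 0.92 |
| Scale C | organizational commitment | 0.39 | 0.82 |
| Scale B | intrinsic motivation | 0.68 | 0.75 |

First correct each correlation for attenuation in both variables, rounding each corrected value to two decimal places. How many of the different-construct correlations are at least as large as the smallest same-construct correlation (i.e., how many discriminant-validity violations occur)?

Disattenuated r (r / √(r_scale · r_new)):
  Scale A (conv): 0.46 / √(0.59·0.64) = 0.75
  Scale E (disc): 0.54 / √(0.90·0.64) = 0.71
  Scale F (disc): 0.33 / √(0.92·0.64) = 0.43
  Scale D (disc): 0.65 / √(0.92·0.64) = 0.85
  Scale C (disc): 0.39 / √(0.82·0.64) = 0.54
  Scale B (conv): 0.68 / √(0.75·0.64) = 0.98
Smallest convergent = 0.75. Discriminant values: 0.71, 0.43, 0.85, 0.54; count ≥ 0.75 → 1.

1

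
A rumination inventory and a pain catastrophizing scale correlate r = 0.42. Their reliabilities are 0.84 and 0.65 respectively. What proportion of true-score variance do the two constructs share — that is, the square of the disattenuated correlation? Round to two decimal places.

0.32

Disattenuated r = 0.42 / √(0.84 × 0.65) = 0.42 / 0.7389 = 0.5684.
Shared true-score variance = 0.5684² = 0.3231 ≈ 0.32.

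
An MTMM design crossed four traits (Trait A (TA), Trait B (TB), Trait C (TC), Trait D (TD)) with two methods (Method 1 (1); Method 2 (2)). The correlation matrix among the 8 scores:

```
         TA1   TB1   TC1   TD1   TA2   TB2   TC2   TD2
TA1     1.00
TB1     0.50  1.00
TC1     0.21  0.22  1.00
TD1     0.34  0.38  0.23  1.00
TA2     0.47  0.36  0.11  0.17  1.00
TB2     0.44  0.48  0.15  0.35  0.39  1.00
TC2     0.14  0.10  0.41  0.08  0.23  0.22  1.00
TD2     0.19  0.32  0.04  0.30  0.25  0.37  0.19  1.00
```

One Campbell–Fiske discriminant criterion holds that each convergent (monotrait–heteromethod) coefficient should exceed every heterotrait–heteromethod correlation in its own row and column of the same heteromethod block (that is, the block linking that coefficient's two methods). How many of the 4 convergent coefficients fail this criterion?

Each convergent coefficient versus the relevant comparison correlations:
TA (methods 1·2): 0.47 vs {0.44, 0.36, 0.14, 0.11, 0.19, 0.17} → pass.
TB (methods 1·2): 0.48 vs {0.36, 0.44, 0.10, 0.15, 0.32, 0.35} → pass.
TC (methods 1·2): 0.41 vs {0.11, 0.14, 0.15, 0.10, 0.04, 0.08} → pass.
TD (methods 1·2): 0.30 vs {0.17, 0.19, 0.35, 0.32, 0.08, 0.04} → fail.
1 of 4 fail.

1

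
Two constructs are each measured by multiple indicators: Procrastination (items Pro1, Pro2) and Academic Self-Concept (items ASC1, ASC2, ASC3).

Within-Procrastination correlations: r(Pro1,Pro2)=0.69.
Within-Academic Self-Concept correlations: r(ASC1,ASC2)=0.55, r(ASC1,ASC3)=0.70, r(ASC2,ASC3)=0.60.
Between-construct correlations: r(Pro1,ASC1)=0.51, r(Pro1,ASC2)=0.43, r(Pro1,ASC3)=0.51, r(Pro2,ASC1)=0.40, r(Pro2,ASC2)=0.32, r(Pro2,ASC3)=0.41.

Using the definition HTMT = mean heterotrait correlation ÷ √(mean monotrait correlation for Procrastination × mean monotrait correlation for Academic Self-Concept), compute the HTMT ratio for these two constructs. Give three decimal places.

Between-construct mean = 2.58/6 = 0.4300.
Mean within-Pro = 0.69/1 = 0.6900; mean within-ASC = 1.85/3 = 0.6167.
Geometric mean = √(0.6900 × 0.6167) = 0.6523.
HTMT = 0.4300 / 0.6523 = 0.659.

0.659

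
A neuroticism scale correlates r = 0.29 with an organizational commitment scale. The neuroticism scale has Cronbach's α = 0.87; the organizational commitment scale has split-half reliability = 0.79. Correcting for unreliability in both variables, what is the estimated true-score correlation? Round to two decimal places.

0.35

r_true = r_obs / √(r_xx · r_yy) = 0.29 / √(0.87 × 0.79) = 0.29 / √0.6873 = 0.29 / 0.8290 ≈ 0.35.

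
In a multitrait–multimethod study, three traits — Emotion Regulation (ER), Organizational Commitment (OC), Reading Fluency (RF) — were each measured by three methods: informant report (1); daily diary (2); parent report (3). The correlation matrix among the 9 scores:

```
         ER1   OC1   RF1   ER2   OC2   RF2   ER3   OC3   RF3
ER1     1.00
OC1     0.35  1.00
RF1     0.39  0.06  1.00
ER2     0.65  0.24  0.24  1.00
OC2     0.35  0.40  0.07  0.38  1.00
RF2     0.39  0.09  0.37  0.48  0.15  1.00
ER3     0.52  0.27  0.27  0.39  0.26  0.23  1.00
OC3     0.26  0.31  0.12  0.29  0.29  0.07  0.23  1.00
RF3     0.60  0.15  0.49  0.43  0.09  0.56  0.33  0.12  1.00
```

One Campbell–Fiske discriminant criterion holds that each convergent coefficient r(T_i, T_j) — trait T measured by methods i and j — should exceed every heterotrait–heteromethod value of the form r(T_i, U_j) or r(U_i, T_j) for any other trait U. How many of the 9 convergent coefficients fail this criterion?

5

Convergent coefficients and their comparison sets:
ER (methods 1·2): 0.65 vs {0.35, 0.24, 0.39, 0.24} → pass.
ER (methods 1·3): 0.52 vs {0.26, 0.27, 0.60, 0.27} → fail.
ER (methods 2·3): 0.39 vs {0.29, 0.26, 0.43, 0.23} → fail.
OC (methods 1·2): 0.40 vs {0.24, 0.35, 0.09, 0.07} → pass.
OC (methods 1·3): 0.31 vs {0.27, 0.26, 0.15, 0.12} → pass.
OC (methods 2·3): 0.29 vs {0.26, 0.29, 0.09, 0.07} → fail.
RF (methods 1·2): 0.37 vs {0.24, 0.39, 0.07, 0.09} → fail.
RF (methods 1·3): 0.49 vs {0.27, 0.60, 0.12, 0.15} → fail.
RF (methods 2·3): 0.56 vs {0.23, 0.43, 0.07, 0.09} → pass.
5 of 9 fail.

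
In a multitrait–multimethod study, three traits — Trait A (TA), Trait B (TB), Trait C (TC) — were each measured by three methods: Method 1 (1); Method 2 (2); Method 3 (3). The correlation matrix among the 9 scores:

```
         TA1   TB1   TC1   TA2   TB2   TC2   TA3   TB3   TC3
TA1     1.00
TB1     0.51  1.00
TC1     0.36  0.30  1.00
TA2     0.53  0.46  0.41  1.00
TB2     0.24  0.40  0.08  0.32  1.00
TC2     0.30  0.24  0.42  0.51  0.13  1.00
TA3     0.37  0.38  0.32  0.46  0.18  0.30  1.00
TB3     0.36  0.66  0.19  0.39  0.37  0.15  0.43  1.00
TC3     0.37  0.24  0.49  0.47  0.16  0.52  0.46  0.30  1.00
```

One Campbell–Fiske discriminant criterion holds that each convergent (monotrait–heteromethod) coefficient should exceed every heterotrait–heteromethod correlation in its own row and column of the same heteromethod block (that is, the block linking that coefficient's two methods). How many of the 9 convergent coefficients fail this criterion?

4

Convergent coefficients and their comparison sets:
TA (methods 1·2): 0.53 vs {0.24, 0.46, 0.30, 0.41} → pass.
TA (methods 1·3): 0.37 vs {0.36, 0.38, 0.37, 0.32} → fail.
TA (methods 2·3): 0.46 vs {0.39, 0.18, 0.47, 0.30} → fail.
TB (methods 1·2): 0.40 vs {0.46, 0.24, 0.24, 0.08} → fail.
TB (methods 1·3): 0.66 vs {0.38, 0.36, 0.24, 0.19} → pass.
TB (methods 2·3): 0.37 vs {0.18, 0.39, 0.16, 0.15} → fail.
TC (methods 1·2): 0.42 vs {0.41, 0.30, 0.08, 0.24} → pass.
TC (methods 1·3): 0.49 vs {0.32, 0.37, 0.19, 0.24} → pass.
TC (methods 2·3): 0.52 vs {0.30, 0.47, 0.15, 0.16} → pass.
4 of 9 fail.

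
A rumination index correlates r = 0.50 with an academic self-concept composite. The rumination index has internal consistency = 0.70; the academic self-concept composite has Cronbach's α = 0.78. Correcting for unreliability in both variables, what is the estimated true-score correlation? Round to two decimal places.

r_true = r_obs / √(r_xx · r_yy) = 0.50 / √(0.70 × 0.78) = 0.50 / √0.5460 = 0.50 / 0.7389 ≈ 0.68.

0.68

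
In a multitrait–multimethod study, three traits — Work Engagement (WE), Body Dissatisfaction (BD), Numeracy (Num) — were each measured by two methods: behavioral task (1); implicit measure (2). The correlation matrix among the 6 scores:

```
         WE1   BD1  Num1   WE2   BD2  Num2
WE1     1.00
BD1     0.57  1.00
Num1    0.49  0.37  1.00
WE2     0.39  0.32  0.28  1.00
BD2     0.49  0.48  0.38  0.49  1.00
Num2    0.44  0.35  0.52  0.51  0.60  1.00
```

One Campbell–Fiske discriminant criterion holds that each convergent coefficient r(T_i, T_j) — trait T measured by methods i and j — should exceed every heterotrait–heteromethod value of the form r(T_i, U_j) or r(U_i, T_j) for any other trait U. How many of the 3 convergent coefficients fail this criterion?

2

Checking each validity diagonal entry against its comparison values:
WE (methods 1·2): 0.39 vs {0.49, 0.32, 0.44, 0.28} → fail.
BD (methods 1·2): 0.48 vs {0.32, 0.49, 0.35, 0.38} → fail.
Num (methods 1·2): 0.52 vs {0.28, 0.44, 0.38, 0.35} → pass.
2 of 3 fail.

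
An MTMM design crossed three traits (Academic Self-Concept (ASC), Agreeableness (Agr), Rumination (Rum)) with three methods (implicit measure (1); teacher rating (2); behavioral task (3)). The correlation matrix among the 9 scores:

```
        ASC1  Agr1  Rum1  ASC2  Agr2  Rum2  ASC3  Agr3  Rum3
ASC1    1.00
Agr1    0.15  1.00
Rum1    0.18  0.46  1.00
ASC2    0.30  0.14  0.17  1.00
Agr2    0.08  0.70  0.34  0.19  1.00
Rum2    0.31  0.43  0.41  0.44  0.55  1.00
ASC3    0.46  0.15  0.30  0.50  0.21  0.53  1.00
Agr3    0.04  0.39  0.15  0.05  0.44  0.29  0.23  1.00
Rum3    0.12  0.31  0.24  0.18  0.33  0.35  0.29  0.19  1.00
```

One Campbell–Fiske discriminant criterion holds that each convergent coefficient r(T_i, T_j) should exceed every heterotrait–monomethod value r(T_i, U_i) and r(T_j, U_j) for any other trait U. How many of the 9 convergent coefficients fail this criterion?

6

Checking each validity diagonal entry against its comparison values:
ASC (methods 1·2): 0.30 vs {0.15, 0.19, 0.18, 0.44} → fail.
ASC (methods 1·3): 0.46 vs {0.15, 0.23, 0.18, 0.29} → pass.
ASC (methods 2·3): 0.50 vs {0.19, 0.23, 0.44, 0.29} → pass.
Agr (methods 1·2): 0.70 vs {0.15, 0.19, 0.46, 0.55} → pass.
Agr (methods 1·3): 0.39 vs {0.15, 0.23, 0.46, 0.19} → fail.
Agr (methods 2·3): 0.44 vs {0.19, 0.23, 0.55, 0.19} → fail.
Rum (methods 1·2): 0.41 vs {0.18, 0.44, 0.46, 0.55} → fail.
Rum (methods 1·3): 0.24 vs {0.18, 0.29, 0.46, 0.19} → fail.
Rum (methods 2·3): 0.35 vs {0.44, 0.29, 0.55, 0.19} → fail.
6 of 9 fail.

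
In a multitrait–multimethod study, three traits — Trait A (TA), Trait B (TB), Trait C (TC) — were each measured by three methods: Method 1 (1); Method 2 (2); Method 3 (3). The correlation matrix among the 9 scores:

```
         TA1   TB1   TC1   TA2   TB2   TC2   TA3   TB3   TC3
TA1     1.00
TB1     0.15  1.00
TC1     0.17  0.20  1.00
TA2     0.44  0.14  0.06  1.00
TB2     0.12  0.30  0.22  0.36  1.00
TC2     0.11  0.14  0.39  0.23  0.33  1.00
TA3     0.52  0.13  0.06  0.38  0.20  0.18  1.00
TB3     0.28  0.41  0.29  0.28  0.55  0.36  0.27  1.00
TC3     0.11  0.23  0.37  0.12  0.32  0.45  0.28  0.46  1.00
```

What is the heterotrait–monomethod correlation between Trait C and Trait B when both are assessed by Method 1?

Different traits, same method: r(TC1, TB1) = 0.20.

0.20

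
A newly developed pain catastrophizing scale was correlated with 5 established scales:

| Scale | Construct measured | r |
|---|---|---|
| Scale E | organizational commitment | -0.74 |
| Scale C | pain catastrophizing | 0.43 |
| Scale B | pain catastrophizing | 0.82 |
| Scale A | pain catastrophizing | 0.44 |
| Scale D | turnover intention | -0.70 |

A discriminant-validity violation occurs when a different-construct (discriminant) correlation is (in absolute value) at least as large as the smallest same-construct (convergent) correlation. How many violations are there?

2

Convergent (same construct = pain catastrophizing): Scale C, Scale B, Scale A.
Smallest convergent = 0.43. Discriminant |r|: 0.74, 0.70; count ≥ 0.43 → 2.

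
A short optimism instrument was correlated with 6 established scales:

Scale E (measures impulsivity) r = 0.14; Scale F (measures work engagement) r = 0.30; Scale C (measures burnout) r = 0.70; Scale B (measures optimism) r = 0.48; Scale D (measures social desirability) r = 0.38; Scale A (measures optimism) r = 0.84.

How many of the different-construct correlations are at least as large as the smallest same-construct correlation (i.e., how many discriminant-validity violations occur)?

Convergent (same construct = optimism): Scale B, Scale A.
Smallest convergent = 0.48. Discriminant values: 0.14, 0.30, 0.70, 0.38; count ≥ 0.48 → 1.

1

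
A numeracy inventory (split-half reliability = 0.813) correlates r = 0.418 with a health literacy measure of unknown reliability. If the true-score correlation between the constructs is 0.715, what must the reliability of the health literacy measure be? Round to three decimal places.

r_true = r_obs / √(r_xx · r_yy) ⇒ 0.715 = 0.418 / √(0.813 · r_yy).
√(0.813 · r_yy) = 0.418 / 0.715 = 0.5846; 0.813 · r_yy = 0.3418; r_yy = 0.3418 / 0.813 ≈ 0.420.

0.420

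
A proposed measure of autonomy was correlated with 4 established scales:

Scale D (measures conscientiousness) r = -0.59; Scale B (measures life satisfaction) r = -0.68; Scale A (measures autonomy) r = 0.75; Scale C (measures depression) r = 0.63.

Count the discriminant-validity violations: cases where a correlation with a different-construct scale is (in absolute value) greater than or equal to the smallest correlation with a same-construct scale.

0

Convergent (same construct = autonomy): Scale A.
Smallest convergent = 0.75. Discriminant |r|: 0.59, 0.68, 0.63; count ≥ 0.75 → 0.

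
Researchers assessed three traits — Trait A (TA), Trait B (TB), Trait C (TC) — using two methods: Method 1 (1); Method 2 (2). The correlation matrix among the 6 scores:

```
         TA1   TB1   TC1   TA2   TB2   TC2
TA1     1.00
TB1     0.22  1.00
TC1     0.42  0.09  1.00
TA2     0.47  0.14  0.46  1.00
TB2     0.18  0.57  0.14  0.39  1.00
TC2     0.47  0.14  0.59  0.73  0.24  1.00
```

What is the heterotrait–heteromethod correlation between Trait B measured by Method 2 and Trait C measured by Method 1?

Different traits and methods: r(TB2, TC1) = 0.14.

0.14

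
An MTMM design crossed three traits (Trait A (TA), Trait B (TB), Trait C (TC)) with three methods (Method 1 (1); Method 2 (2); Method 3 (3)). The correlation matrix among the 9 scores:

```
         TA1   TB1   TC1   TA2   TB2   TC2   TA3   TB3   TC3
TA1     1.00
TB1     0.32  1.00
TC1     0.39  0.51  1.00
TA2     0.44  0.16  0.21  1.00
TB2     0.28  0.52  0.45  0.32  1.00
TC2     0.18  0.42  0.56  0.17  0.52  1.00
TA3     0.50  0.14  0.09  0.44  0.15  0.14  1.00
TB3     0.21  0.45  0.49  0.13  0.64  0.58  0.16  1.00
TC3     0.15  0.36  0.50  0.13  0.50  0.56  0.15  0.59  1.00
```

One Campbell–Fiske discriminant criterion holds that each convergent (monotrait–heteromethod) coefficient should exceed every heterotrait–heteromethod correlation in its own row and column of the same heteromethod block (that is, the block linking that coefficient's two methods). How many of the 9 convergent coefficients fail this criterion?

Checking each validity diagonal entry against its comparison values:
TA (methods 1·2): 0.44 vs {0.28, 0.16, 0.18, 0.21} → pass.
TA (methods 1·3): 0.50 vs {0.21, 0.14, 0.15, 0.09} → pass.
TA (methods 2·3): 0.44 vs {0.13, 0.15, 0.13, 0.14} → pass.
TB (methods 1·2): 0.52 vs {0.16, 0.28, 0.42, 0.45} → pass.
TB (methods 1·3): 0.45 vs {0.14, 0.21, 0.36, 0.49} → fail.
TB (methods 2·3): 0.64 vs {0.15, 0.13, 0.50, 0.58} → pass.
TC (methods 1·2): 0.56 vs {0.21, 0.18, 0.45, 0.42} → pass.
TC (methods 1·3): 0.50 vs {0.09, 0.15, 0.49, 0.36} → pass.
TC (methods 2·3): 0.56 vs {0.14, 0.13, 0.58, 0.50} → fail.
2 of 9 fail.

2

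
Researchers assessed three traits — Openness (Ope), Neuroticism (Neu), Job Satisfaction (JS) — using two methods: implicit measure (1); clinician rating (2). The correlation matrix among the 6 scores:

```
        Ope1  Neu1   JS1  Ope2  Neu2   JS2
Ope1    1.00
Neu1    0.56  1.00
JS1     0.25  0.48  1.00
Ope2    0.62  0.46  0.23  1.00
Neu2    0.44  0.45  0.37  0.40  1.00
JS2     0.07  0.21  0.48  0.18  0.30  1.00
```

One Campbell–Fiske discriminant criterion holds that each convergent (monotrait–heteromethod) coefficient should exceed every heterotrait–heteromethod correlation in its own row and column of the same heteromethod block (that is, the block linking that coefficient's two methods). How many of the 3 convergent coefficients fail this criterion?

Each convergent coefficient versus the relevant comparison correlations:
Ope (methods 1·2): 0.62 vs {0.44, 0.46, 0.07, 0.23} → pass.
Neu (methods 1·2): 0.45 vs {0.46, 0.44, 0.21, 0.37} → fail.
JS (methods 1·2): 0.48 vs {0.23, 0.07, 0.37, 0.21} → pass.
1 of 3 fail.

1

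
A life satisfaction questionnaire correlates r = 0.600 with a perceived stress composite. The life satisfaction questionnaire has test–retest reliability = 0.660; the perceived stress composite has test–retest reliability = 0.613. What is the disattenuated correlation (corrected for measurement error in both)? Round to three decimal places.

0.943

r_true = r_obs / √(r_xx · r_yy) = 0.600 / √(0.660 × 0.613) = 0.600 / √0.404580 = 0.600 / 0.6361 ≈ 0.943.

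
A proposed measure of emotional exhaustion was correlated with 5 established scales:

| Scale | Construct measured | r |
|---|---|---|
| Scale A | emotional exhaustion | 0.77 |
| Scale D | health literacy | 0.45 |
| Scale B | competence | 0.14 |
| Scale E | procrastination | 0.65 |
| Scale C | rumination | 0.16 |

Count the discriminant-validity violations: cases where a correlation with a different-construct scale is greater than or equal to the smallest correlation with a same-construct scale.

0

Convergent (same construct = emotional exhaustion): Scale A.
Smallest convergent = 0.77. Discriminant values: 0.45, 0.14, 0.65, 0.16; count ≥ 0.77 → 0.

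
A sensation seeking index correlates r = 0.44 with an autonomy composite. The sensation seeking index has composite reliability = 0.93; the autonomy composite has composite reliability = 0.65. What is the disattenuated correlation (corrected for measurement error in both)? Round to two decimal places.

0.57

r_true = r_obs / √(r_xx · r_yy) = 0.44 / √(0.93 × 0.65) = 0.44 / √0.6045 = 0.44 / 0.7775 ≈ 0.57.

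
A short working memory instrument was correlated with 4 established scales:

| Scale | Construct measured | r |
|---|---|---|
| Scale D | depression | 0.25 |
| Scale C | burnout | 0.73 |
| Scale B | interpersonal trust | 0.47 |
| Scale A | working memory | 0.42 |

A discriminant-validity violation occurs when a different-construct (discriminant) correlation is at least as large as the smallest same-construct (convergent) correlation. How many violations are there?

2

Convergent (same construct = working memory): Scale A.
Smallest convergent = 0.42. Discriminant values: 0.25, 0.73, 0.47; count ≥ 0.42 → 2.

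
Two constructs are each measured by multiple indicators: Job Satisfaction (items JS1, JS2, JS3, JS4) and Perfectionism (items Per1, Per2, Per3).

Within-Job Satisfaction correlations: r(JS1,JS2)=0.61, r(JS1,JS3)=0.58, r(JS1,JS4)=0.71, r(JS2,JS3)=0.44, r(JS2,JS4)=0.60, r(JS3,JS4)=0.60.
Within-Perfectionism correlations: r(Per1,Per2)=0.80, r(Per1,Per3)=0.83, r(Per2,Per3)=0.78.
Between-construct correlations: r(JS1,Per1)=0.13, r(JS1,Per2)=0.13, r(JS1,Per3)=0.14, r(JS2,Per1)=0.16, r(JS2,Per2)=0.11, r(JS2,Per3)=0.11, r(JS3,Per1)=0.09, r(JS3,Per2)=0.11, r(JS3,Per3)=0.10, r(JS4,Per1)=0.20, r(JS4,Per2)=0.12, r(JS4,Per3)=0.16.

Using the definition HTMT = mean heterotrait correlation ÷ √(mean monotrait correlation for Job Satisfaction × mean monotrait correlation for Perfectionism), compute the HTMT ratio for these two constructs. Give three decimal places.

Mean between = 1.56/12 = 0.1300.
Mean within-JS = 3.54/6 = 0.5900; mean within-Per = 2.41/3 = 0.8033.
Geometric mean = √(0.5900 × 0.8033) = 0.6884.
HTMT = 0.1300 / 0.6884 = 0.189.

0.189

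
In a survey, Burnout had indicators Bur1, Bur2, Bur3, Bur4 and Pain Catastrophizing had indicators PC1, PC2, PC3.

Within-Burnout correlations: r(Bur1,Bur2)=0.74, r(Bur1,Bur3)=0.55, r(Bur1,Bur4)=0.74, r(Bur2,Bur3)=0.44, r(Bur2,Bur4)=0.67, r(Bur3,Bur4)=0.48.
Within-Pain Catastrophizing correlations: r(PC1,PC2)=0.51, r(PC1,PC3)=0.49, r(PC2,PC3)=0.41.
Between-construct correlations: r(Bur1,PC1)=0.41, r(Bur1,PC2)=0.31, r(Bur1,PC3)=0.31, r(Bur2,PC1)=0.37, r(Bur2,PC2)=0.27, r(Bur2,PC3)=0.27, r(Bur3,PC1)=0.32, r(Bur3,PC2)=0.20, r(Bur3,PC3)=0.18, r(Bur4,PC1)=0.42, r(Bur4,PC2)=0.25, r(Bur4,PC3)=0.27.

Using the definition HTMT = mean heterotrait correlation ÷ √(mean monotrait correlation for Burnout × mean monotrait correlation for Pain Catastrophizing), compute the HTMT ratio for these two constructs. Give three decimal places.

Mean between = 3.58/12 = 0.2983.
Mean within-Bur = 3.62/6 = 0.6033; mean within-PC = 1.41/3 = 0.4700.
Geometric mean = √(0.6033 × 0.4700) = 0.5325.
HTMT = 0.2983 / 0.5325 = 0.560.

0.560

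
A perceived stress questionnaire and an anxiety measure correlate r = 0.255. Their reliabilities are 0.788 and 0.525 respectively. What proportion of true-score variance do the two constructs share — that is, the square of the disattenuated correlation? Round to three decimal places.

Disattenuated r = 0.255 / √(0.788 × 0.525) = 0.255 / 0.6432 = 0.3965.
Shared true-score variance = 0.3965² = 0.1572 ≈ 0.157.

0.157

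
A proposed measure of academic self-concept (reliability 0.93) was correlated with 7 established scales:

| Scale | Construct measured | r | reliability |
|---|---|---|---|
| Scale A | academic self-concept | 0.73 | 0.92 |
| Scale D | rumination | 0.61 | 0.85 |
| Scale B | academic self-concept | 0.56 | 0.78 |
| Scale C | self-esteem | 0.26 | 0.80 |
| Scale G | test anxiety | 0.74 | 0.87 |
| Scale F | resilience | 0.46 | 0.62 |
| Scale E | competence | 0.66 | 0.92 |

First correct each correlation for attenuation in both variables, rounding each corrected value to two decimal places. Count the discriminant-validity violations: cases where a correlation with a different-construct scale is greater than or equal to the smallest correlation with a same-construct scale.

Disattenuated r (r / √(r_scale · r_new)):
  Scale A (conv): 0.73 / √(0.92·0.93) = 0.79
  Scale D (disc): 0.61 / √(0.85·0.93) = 0.69
  Scale B (conv): 0.56 / √(0.78·0.93) = 0.66
  Scale C (disc): 0.26 / √(0.80·0.93) = 0.30
  Scale G (disc): 0.74 / √(0.87·0.93) = 0.82
  Scale F (disc): 0.46 / √(0.62·0.93) = 0.61
  Scale E (disc): 0.66 / √(0.92·0.93) = 0.71
Smallest convergent = 0.66. Discriminant values: 0.69, 0.30, 0.82, 0.61, 0.71; count ≥ 0.66 → 3.

3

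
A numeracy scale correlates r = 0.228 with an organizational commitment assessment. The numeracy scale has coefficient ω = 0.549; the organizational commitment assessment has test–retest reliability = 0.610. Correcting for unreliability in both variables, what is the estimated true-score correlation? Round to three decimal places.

0.394

r_true = r_obs / √(r_xx · r_yy) = 0.228 / √(0.549 × 0.610) = 0.228 / √0.334890 = 0.228 / 0.5787 ≈ 0.394.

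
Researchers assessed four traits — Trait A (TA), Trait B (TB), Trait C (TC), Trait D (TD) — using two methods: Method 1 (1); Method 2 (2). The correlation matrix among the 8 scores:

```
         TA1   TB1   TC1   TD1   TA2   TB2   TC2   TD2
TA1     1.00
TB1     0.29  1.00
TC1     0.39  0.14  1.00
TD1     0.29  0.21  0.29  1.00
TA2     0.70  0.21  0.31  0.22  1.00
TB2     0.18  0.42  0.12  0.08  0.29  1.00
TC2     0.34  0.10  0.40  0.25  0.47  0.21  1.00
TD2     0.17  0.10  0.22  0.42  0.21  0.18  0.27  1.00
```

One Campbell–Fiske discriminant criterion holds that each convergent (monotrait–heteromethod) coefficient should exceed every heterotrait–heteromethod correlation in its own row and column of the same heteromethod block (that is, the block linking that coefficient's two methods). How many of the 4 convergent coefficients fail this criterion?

Each convergent coefficient versus the relevant comparison correlations:
TA (methods 1·2): 0.70 vs {0.18, 0.21, 0.34, 0.31, 0.17, 0.22} → pass.
TB (methods 1·2): 0.42 vs {0.21, 0.18, 0.10, 0.12, 0.10, 0.08} → pass.
TC (methods 1·2): 0.40 vs {0.31, 0.34, 0.12, 0.10, 0.22, 0.25} → pass.
TD (methods 1·2): 0.42 vs {0.22, 0.17, 0.08, 0.10, 0.25, 0.22} → pass.
0 of 4 fail.

0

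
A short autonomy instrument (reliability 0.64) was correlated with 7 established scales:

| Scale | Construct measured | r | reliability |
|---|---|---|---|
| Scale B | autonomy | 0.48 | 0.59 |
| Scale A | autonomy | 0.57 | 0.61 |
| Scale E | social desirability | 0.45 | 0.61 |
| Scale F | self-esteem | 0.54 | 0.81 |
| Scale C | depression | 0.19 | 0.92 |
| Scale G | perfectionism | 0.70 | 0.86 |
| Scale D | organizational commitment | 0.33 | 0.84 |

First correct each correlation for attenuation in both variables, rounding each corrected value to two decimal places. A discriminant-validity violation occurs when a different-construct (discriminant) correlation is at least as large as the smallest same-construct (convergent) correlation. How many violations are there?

1

Disattenuated r (r / √(r_scale · r_new)):
  Scale B (conv): 0.48 / √(0.59·0.64) = 0.78
  Scale A (conv): 0.57 / √(0.61·0.64) = 0.91
  Scale E (disc): 0.45 / √(0.61·0.64) = 0.72
  Scale F (disc): 0.54 / √(0.81·0.64) = 0.75
  Scale C (disc): 0.19 / √(0.92·0.64) = 0.25
  Scale G (disc): 0.70 / √(0.86·0.64) = 0.94
  Scale D (disc): 0.33 / √(0.84·0.64) = 0.45
Smallest convergent = 0.78. Discriminant values: 0.72, 0.75, 0.25, 0.94, 0.45; count ≥ 0.78 → 1.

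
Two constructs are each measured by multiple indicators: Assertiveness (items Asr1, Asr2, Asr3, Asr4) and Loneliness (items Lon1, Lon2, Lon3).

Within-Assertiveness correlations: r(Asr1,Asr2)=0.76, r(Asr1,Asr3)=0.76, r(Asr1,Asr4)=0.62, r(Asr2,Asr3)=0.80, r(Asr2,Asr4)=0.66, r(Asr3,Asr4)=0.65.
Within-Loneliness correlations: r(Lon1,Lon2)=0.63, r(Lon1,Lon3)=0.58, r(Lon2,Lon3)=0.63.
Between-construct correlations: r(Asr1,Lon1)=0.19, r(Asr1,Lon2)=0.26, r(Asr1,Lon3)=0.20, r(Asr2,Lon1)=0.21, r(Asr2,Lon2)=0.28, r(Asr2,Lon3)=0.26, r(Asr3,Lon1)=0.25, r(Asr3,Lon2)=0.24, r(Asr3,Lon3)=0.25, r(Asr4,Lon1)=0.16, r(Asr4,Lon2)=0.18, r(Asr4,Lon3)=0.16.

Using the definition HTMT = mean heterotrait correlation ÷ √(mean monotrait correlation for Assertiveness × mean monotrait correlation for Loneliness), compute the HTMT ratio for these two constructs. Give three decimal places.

0.334

Mean heterotrait r = 2.64/12 = 0.2200.
Mean within-Asr = 4.25/6 = 0.7083; mean within-Lon = 1.84/3 = 0.6133.
Geometric mean = √(0.7083 × 0.6133) = 0.6591.
HTMT = 0.2200 / 0.6591 = 0.334.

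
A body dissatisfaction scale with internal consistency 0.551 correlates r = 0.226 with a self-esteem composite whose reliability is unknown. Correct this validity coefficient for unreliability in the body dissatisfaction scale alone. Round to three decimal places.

0.304

Single correction: r_c = r_obs / √r_xx = 0.226 / √0.551 = 0.226 / 0.7423 ≈ 0.304.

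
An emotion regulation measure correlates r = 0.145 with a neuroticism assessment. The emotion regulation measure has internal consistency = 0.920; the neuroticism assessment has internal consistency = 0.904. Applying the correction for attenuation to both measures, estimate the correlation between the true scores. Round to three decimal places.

0.159

r_true = r_obs / √(r_xx · r_yy) = 0.145 / √(0.920 × 0.904) = 0.145 / √0.831680 = 0.145 / 0.9120 ≈ 0.159.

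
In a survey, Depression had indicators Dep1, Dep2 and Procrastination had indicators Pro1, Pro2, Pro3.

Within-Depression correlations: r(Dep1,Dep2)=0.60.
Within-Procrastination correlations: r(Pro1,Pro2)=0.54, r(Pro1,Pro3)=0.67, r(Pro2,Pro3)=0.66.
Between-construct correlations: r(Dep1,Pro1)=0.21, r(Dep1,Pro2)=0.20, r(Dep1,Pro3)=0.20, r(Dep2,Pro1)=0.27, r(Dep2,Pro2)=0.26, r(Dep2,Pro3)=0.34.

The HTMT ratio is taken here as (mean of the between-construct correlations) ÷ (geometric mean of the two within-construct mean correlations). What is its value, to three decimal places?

Between-construct mean = 1.48/6 = 0.2467.
Mean within-Dep = 0.60/1 = 0.6000; mean within-Pro = 1.87/3 = 0.6233.
Geometric mean = √(0.6000 × 0.6233) = 0.6115.
HTMT = 0.2467 / 0.6115 = 0.403.

0.403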